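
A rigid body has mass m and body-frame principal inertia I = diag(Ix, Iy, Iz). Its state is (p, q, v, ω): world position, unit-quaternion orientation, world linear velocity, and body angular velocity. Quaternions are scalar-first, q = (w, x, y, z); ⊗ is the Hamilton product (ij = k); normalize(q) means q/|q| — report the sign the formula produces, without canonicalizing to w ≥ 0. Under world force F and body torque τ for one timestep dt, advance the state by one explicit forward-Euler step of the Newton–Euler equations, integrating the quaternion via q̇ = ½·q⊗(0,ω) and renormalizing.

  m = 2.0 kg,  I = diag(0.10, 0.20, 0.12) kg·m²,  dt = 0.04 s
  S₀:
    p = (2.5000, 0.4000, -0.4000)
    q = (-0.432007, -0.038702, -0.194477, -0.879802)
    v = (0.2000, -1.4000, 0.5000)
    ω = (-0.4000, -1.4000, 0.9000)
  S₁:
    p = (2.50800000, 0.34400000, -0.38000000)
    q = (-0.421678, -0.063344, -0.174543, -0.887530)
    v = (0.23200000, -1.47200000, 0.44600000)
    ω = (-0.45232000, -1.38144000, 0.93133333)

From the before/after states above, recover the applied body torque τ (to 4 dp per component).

Δω = ω₁−ω₀ = (-0.05232000, 0.01856000, 0.03133333)
precession coupling = (0.1008, 0.0072, 0.0560)
τ = I·(Δω/dt) + ω₀×(Iω₀) = (-0.0300, 0.1000, 0.1500)

τ = (-0.0300, 0.1000, 0.1500)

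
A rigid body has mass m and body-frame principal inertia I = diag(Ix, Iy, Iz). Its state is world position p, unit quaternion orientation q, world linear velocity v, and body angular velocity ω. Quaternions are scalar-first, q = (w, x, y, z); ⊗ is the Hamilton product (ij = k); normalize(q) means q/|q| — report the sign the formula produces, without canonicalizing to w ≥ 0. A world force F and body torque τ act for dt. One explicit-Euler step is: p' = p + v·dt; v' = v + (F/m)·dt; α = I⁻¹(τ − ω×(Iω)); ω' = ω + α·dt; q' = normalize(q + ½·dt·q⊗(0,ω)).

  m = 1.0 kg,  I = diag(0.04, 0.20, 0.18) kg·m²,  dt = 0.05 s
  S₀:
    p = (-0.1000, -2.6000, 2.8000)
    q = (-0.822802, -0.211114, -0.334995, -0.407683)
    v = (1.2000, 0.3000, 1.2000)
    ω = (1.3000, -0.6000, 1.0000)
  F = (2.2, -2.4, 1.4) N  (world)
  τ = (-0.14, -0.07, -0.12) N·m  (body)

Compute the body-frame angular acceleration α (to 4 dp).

ω×(Iω) gyroscopic = (0.0120, -0.1820, -0.1248)
(τ − ω×Iω)/I = (-3.8000, 0.5600, 0.0267)

α = (-3.8000, 0.5600, 0.0267)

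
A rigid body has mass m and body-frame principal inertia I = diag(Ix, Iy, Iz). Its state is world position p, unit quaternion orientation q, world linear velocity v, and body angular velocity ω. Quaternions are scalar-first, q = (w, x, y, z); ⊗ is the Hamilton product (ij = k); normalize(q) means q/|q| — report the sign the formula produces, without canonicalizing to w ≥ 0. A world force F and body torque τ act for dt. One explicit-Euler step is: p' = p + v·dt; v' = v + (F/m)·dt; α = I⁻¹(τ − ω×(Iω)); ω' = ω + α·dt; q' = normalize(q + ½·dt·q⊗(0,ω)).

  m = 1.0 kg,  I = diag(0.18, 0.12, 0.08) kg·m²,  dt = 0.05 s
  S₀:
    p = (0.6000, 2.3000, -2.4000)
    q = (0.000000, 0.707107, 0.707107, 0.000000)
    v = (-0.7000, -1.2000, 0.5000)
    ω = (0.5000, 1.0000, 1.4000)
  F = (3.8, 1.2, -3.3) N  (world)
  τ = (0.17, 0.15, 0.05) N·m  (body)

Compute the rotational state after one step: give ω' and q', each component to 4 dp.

ω×(Iω) gyroscopic = (-0.0560, 0.0700, -0.0300)
(τ − ω×Iω)/I = (1.2556, 0.6667, 1.0000)
ω + α·dt = (0.5628, 1.0333, 1.4500)
q⊗(0,ω) = (-1.0606605, 0.9899498, -0.9899498, 0.3535535)
q' = normalize(q + ½dt·q⊗(0,ω)) = (-0.0265, 0.7311, 0.6817, 0.0088)

ω' = (0.5628, 1.0333, 1.4500)
q' = (-0.0265, 0.7311, 0.6817, 0.0088)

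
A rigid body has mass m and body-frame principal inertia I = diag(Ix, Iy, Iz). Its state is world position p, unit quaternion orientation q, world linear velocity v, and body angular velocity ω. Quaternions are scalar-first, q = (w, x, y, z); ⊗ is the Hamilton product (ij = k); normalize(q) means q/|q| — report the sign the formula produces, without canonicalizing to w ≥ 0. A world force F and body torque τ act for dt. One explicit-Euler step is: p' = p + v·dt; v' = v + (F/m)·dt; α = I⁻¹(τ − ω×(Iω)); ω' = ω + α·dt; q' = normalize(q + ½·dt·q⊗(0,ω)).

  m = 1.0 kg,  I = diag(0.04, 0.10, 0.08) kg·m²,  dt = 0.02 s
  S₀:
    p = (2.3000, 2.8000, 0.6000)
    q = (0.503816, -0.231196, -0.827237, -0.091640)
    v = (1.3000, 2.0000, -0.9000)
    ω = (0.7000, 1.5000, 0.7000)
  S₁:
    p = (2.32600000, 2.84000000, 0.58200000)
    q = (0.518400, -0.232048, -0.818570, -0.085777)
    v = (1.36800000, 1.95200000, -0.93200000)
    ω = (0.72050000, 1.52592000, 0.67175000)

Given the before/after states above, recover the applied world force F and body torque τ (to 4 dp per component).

F = (3.4000, -2.4000, -1.6000)
τ = (0.0200, 0.1100, -0.0500)

v₁ − v₀ = (0.06800000, -0.04800000, -0.03200000)
F = m·Δv/dt = (3.4000, -2.4000, -1.6000)
Δω = ω₁−ω₀ = (0.02050000, 0.02592000, -0.02825000)
gyro term ω₀×Iω₀ = (-0.0210, -0.0196, 0.0630)
applied torque τ = (0.0200, 0.1100, -0.0500)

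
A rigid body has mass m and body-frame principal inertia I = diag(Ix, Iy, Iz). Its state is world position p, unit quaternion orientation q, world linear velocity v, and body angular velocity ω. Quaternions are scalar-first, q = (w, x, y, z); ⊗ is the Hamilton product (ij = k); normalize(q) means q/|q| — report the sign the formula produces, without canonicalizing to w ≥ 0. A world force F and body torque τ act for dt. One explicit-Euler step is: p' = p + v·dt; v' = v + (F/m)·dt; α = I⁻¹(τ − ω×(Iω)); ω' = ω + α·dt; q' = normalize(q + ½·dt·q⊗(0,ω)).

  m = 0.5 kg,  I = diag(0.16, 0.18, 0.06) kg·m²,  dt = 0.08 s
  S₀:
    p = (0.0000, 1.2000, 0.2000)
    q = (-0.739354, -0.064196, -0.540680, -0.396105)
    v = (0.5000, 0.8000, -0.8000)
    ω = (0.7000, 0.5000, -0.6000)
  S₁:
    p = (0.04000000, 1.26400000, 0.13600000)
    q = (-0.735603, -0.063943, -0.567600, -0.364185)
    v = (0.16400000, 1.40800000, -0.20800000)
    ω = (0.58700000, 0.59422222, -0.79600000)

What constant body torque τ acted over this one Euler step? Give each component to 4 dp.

τ = (-0.1900, 0.1700, -0.1400)

rate change Δω = (-0.11300000, 0.09422222, -0.19600000)
τ = I·(Δω/dt) + ω₀×(Iω₀) = (-0.1900, 0.1700, -0.1400)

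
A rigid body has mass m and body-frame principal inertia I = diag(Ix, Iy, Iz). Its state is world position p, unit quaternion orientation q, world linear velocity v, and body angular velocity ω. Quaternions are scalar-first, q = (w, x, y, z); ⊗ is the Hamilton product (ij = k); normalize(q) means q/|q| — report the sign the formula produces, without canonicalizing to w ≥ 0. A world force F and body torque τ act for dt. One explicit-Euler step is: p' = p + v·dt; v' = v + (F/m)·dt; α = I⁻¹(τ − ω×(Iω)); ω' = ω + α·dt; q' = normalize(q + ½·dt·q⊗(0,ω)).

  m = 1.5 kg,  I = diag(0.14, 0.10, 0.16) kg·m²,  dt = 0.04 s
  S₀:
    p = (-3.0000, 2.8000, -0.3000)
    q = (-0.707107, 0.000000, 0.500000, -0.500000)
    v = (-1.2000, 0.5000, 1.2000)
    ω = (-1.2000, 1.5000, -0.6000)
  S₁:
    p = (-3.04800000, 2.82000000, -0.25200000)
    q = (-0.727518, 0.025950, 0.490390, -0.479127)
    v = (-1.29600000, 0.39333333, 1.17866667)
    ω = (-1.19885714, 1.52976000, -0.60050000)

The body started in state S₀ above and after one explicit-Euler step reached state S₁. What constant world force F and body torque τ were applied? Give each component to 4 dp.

ω₁ − ω₀ = (0.00114286, 0.02976000, -0.00050000)
applied torque τ = (-0.0500, 0.0600, 0.0700)
Δv = v₁−v₀ = (-0.09600000, -0.10666667, -0.02133333)
m·(v₁−v₀)/dt = (-3.6000, -4.0000, -0.8000)

F = (-3.6000, -4.0000, -0.8000)
τ = (-0.0500, 0.0600, 0.0700)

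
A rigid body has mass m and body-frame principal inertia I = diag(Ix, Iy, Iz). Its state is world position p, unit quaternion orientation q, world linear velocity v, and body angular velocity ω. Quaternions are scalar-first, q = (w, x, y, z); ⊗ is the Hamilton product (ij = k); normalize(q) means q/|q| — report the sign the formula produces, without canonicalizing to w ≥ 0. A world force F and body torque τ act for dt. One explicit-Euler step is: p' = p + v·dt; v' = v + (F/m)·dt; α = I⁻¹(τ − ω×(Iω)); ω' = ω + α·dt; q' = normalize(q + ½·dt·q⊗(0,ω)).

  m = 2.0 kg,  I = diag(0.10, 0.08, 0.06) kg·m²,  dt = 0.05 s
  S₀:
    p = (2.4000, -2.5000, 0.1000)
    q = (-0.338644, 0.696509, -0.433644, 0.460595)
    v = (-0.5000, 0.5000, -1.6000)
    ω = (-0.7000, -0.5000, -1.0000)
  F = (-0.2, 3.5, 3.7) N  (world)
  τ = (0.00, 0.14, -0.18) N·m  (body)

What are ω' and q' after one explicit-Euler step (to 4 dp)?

precession coupling ω×(Iω) = (-0.0100, 0.0280, -0.0070)
angular accel α = (0.1000, 1.4000, -2.8833)
ω + α·dt = (-0.6950, -0.4300, -1.1442)
Hamilton product q⊗(0,ω) = (0.7313293, 0.9009923, 0.5434145, -0.3131613)
updated quaternion q' = (-0.3202, 0.7186, -0.4198, 0.4525)

ω' = (-0.6950, -0.4300, -1.1442)
q' = (-0.3202, 0.7186, -0.4198, 0.4525)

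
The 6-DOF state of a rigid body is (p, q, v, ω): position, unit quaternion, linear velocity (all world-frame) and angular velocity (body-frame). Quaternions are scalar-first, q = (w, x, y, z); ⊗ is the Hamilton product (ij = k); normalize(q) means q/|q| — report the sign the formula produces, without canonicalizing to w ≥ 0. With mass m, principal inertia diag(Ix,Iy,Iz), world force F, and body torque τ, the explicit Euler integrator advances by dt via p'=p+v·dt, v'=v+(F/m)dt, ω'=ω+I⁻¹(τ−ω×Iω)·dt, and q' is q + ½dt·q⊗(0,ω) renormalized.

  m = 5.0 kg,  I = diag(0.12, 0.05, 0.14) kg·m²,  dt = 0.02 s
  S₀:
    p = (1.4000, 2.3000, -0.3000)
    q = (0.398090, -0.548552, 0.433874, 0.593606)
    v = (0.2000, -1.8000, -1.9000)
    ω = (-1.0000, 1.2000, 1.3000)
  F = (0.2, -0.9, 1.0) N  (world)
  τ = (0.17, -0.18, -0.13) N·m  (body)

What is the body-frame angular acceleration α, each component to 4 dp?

α = (0.2467, -4.1200, -1.5286)

precession coupling ω×(Iω) = (0.1404, 0.0260, 0.0840)
(τ − ω×Iω)/I = (0.2467, -4.1200, -1.5286)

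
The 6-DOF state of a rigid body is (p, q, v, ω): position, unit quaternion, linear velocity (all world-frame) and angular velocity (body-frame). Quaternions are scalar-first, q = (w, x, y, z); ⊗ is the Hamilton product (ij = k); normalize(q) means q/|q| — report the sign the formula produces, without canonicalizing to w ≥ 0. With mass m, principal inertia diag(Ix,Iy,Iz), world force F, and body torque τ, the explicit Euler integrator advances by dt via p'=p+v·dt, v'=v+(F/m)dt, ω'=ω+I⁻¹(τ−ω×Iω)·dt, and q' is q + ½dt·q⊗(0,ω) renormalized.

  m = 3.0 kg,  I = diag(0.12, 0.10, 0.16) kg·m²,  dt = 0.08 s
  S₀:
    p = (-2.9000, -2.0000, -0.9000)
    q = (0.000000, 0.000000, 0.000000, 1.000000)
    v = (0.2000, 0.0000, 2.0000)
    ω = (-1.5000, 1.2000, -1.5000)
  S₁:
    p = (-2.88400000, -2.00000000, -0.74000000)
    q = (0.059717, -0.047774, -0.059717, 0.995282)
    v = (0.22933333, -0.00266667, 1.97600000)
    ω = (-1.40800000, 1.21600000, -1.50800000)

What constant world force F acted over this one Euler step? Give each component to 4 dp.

Δv = v₁−v₀ = (0.02933333, -0.00266667, -0.02400000)
applied force F = (1.1000, -0.1000, -0.9000)

F = (1.1000, -0.1000, -0.9000)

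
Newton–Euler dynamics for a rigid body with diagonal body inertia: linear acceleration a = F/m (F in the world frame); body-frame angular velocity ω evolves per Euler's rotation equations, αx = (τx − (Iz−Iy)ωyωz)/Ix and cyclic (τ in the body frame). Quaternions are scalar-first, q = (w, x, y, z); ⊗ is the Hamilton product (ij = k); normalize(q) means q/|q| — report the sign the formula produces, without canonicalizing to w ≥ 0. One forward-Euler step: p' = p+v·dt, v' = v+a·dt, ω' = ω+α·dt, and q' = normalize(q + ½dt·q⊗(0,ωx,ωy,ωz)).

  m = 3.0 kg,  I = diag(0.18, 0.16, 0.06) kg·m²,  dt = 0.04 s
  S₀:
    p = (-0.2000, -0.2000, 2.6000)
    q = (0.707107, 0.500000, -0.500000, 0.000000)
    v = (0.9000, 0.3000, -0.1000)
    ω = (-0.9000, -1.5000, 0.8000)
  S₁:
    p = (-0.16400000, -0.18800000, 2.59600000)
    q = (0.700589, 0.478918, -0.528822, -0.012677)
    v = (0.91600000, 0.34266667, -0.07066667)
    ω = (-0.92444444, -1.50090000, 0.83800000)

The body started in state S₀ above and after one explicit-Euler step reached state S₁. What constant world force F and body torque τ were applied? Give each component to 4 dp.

v₁ − v₀ = (0.01600000, 0.04266667, 0.02933333)
m·(v₁−v₀)/dt = (1.2000, 3.2000, 2.2000)
rate change Δω = (-0.02444444, -0.00090000, 0.03800000)
precession coupling = (0.1200, -0.0864, -0.0270)
I·α + gyro = (0.0100, -0.0900, 0.0300)

F = (1.2000, 3.2000, 2.2000)
τ = (0.0100, -0.0900, 0.0300)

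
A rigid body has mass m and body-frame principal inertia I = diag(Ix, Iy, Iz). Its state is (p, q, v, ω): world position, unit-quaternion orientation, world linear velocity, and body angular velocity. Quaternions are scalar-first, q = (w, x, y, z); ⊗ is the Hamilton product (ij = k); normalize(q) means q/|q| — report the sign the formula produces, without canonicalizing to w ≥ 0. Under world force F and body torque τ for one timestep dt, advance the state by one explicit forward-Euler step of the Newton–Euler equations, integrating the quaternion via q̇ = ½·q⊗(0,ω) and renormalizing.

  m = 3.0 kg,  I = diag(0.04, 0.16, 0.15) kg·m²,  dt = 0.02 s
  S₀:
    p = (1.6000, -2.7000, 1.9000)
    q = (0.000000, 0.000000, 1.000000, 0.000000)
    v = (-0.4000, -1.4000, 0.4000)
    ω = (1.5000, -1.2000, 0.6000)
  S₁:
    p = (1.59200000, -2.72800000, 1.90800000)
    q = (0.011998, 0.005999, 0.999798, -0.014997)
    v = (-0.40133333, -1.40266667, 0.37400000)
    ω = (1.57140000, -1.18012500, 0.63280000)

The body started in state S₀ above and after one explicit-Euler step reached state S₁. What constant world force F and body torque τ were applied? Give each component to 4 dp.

F = (-0.2000, -0.4000, -3.9000)
τ = (0.1500, 0.0600, 0.0300)

Δω = ω₁−ω₀ = (0.07140000, 0.01987500, 0.03280000)
gyro term ω₀×Iω₀ = (0.0072, -0.0990, -0.2160)
I·α + gyro = (0.1500, 0.0600, 0.0300)
velocity change Δv = (-0.00133333, -0.00266667, -0.02600000)
applied force F = (-0.2000, -0.4000, -3.9000)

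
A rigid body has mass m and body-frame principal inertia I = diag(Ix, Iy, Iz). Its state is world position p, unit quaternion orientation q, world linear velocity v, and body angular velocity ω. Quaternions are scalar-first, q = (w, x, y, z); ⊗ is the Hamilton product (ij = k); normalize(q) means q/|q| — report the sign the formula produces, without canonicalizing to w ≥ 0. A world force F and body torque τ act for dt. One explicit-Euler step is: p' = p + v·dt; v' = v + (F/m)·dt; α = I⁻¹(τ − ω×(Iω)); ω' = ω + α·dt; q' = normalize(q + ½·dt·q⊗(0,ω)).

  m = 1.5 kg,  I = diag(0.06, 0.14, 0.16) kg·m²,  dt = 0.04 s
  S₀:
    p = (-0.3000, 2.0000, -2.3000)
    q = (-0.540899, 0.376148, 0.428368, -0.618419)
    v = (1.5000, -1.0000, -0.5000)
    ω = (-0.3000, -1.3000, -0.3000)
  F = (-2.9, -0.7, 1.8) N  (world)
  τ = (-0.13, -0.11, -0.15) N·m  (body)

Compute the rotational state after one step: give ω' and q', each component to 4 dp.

ω' = (-0.3919, -1.3289, -0.3453)
q' = (-0.5310, 0.3606, 0.4482, -0.6222)

ω×(Iω) gyroscopic = (0.0078, -0.0090, 0.0312)
(τ − ω×Iω)/I = (-2.2967, -0.7214, -1.1325)
ω + α·dt = (-0.3919, -1.3289, -0.3453)
Hamilton product q⊗(0,ω) = (0.4841971, -0.7701854, 1.0015388, -0.1982123)
q' = normalize(q + ½dt·q⊗(0,ω)) = (-0.5310, 0.3606, 0.4482, -0.6222)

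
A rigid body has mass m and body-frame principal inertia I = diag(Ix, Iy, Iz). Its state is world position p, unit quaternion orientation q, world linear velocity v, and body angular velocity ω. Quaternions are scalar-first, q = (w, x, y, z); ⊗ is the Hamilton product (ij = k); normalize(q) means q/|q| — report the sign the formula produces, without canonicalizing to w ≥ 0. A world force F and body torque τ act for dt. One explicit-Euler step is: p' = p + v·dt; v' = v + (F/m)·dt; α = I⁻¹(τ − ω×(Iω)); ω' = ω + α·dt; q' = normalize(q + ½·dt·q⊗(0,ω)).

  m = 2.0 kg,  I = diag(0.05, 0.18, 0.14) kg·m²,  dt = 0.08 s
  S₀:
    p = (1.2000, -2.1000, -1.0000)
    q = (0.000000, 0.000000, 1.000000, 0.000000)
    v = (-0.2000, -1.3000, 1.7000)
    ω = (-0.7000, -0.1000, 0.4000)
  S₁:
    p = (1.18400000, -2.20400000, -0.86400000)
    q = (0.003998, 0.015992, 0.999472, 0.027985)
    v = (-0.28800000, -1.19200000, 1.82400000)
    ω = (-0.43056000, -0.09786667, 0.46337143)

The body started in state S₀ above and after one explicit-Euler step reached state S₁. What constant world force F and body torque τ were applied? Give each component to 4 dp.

v₁ − v₀ = (-0.08800000, 0.10800000, 0.12400000)
m·(v₁−v₀)/dt = (-2.2000, 2.7000, 3.1000)
ω₁ − ω₀ = (0.26944000, 0.00213333, 0.06337143)
ω₀×(Iω₀) = (0.0016, 0.0252, 0.0091)
τ = I·(Δω/dt) + ω₀×(Iω₀) = (0.1700, 0.0300, 0.1200)

F = (-2.2000, 2.7000, 3.1000)
τ = (0.1700, 0.0300, 0.1200)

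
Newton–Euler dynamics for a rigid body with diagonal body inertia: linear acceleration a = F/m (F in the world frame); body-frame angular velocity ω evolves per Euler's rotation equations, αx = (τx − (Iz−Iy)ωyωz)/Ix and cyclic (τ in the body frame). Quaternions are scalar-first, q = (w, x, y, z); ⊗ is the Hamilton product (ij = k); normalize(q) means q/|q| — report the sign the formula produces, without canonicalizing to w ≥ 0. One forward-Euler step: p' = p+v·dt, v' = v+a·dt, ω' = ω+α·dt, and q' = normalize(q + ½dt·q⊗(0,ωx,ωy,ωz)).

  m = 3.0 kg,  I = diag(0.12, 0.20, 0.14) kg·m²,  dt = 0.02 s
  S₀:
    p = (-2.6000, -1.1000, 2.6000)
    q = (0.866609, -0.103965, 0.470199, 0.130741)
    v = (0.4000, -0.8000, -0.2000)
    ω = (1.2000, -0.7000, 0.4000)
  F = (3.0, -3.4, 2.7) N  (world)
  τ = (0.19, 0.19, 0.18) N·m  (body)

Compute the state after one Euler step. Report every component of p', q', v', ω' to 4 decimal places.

p' = (-2.5920, -1.1160, 2.5960)
q' = (0.8705, -0.0908, 0.4661, 0.1293)
v' = (0.4200, -0.8227, -0.1820)
ω' = (1.2289, -0.6800, 0.4353)

a = (1.0000, -1.1333, 0.9000)
p' = p + v·dt = (-2.5920, -1.1160, 2.5960)
v' = v + a·dt = (0.4200, -0.8227, -0.1820)
(τ − ω×Iω)/I = (1.4433, 0.9980, 1.7657)
new body rate ω' = (1.2289, -0.6800, 0.4353)
Hamilton product q⊗(0,ω) = (0.4016009, 1.3195291, -0.4081511, -0.1448197)
updated quaternion q' = (0.8705, -0.0908, 0.4661, 0.1293)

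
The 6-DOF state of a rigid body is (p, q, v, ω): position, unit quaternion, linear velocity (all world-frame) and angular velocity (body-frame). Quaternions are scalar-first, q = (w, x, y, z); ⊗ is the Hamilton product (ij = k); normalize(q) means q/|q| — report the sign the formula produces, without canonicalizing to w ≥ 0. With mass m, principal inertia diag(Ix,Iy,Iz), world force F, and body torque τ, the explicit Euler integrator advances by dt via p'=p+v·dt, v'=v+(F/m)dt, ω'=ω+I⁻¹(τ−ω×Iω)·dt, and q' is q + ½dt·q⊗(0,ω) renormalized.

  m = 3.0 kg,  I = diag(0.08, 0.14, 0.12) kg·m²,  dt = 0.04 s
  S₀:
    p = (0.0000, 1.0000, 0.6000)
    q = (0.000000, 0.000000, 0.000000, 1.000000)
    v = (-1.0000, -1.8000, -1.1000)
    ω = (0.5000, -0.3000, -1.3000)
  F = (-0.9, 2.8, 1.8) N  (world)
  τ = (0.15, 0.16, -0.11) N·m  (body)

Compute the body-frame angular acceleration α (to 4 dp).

ω×(Iω) gyroscopic = (-0.0078, 0.0260, -0.0090)
angular accel α = (1.9725, 0.9571, -0.8417)

α = (1.9725, 0.9571, -0.8417)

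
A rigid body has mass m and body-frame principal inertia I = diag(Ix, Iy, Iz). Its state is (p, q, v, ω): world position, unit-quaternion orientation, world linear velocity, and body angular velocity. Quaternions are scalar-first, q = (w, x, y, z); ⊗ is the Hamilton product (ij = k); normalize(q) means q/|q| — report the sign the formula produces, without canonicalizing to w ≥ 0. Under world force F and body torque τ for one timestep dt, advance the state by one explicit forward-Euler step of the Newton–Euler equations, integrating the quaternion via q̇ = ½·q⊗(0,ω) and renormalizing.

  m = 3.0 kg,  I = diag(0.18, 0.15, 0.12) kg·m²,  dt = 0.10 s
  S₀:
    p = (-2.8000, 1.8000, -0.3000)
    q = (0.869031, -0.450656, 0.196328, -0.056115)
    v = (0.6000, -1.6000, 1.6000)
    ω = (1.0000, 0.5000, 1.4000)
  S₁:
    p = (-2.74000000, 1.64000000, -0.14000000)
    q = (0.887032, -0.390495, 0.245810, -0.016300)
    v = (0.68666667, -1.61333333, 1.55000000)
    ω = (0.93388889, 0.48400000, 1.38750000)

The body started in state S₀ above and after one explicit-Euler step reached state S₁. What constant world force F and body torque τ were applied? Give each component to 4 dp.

F = (2.6000, -0.4000, -1.5000)
τ = (-0.1400, 0.0600, -0.0300)

Δv = v₁−v₀ = (0.08666667, -0.01333333, -0.05000000)
m·(v₁−v₀)/dt = (2.6000, -0.4000, -1.5000)
ω₁ − ω₀ = (-0.06611111, -0.01600000, -0.01250000)
ω₀×(Iω₀) = (-0.0210, 0.0840, -0.0150)
I·α + gyro = (-0.1400, 0.0600, -0.0300)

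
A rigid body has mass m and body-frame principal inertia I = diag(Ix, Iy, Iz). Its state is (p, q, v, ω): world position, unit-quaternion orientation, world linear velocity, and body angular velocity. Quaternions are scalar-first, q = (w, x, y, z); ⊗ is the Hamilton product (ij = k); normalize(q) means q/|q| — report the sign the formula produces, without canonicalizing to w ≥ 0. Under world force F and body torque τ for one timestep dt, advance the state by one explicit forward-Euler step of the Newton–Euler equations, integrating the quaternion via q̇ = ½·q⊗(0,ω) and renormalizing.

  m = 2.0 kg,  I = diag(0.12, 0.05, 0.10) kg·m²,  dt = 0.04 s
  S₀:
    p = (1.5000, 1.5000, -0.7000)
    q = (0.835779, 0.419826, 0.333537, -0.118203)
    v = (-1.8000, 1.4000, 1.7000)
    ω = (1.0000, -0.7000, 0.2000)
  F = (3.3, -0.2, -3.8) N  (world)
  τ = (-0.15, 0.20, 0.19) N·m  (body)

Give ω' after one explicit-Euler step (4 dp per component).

gyro term ω×Iω = (-0.0070, 0.0040, 0.0490)
angular accel α = (-1.1917, 3.9200, 1.4100)
ω' = ω + α·dt = (0.9523, -0.5432, 0.2564)

ω' = (0.9523, -0.5432, 0.2564)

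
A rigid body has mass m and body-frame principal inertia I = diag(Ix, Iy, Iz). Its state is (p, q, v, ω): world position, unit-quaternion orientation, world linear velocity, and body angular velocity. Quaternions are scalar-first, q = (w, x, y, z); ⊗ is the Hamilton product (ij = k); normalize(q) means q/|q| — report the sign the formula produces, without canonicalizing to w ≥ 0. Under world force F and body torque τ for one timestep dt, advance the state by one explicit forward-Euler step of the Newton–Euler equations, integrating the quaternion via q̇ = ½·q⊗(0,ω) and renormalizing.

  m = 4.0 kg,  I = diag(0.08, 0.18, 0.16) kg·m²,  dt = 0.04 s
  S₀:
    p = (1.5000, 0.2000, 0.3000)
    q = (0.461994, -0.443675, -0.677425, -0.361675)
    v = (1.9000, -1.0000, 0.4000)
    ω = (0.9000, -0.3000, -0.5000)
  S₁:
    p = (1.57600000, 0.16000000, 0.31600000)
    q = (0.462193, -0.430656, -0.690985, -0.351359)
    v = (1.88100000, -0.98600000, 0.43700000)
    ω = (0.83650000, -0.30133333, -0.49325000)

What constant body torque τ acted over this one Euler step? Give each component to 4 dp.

Δω = ω₁−ω₀ = (-0.06350000, -0.00133333, 0.00675000)
precession coupling = (-0.0030, 0.0360, -0.0270)
I·α + gyro = (-0.1300, 0.0300, 0.0000)

τ = (-0.1300, 0.0300, 0.0000)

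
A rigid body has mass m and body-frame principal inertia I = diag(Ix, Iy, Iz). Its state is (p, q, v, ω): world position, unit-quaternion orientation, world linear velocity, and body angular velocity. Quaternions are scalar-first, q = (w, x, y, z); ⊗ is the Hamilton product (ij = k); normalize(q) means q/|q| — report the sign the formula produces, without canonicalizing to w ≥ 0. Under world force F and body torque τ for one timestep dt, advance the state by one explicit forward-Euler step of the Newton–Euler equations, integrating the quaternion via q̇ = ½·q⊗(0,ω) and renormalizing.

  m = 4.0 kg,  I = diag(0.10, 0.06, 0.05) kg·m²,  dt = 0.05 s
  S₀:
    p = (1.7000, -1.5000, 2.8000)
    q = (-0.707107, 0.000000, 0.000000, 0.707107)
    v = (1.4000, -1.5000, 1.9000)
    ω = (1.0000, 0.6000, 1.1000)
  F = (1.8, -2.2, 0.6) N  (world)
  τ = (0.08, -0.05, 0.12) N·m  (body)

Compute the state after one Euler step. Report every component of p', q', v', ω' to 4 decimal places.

p' = (1.7700, -1.5750, 2.8950)
q' = (-0.7260, -0.0283, 0.0071, 0.6871)
v' = (1.4225, -1.5275, 1.9075)
ω' = (1.0433, 0.5125, 1.2440)

a = (0.4500, -0.5500, 0.1500)
p' = p + v·dt = (1.7700, -1.5750, 2.8950)
v' = v + a·dt = (1.4225, -1.5275, 1.9075)
precession coupling ω×(Iω) = (-0.0066, 0.0550, -0.0240)
angular accel α = (0.8660, -1.7500, 2.8800)
ω' = ω + α·dt = (1.0433, 0.5125, 1.2440)
Hamilton product q⊗(0,ω) = (-0.7778177, -1.1313712, 0.2828428, -0.7778177)
q' = normalize(q + ½dt·q⊗(0,ω)) = (-0.7260, -0.0283, 0.0071, 0.6871)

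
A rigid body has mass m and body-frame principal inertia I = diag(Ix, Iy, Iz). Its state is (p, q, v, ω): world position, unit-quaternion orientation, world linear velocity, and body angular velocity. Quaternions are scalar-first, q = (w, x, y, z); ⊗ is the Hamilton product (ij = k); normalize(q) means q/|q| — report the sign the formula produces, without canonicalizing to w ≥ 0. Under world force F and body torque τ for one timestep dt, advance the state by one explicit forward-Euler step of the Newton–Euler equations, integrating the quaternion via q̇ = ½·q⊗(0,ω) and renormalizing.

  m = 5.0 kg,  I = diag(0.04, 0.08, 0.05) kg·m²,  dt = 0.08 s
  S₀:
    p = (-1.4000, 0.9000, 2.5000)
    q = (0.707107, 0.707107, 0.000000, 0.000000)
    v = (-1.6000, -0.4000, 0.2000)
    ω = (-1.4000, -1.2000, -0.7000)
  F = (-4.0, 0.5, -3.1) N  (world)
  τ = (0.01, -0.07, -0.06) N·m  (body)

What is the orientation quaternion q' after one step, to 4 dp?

q' = (0.7444, 0.6654, -0.0141, -0.0536)

q⊗(0,ω) = (0.9899498, -0.9899498, -0.3535535, -1.3435033)
updated quaternion q' = (0.7444, 0.6654, -0.0141, -0.0536)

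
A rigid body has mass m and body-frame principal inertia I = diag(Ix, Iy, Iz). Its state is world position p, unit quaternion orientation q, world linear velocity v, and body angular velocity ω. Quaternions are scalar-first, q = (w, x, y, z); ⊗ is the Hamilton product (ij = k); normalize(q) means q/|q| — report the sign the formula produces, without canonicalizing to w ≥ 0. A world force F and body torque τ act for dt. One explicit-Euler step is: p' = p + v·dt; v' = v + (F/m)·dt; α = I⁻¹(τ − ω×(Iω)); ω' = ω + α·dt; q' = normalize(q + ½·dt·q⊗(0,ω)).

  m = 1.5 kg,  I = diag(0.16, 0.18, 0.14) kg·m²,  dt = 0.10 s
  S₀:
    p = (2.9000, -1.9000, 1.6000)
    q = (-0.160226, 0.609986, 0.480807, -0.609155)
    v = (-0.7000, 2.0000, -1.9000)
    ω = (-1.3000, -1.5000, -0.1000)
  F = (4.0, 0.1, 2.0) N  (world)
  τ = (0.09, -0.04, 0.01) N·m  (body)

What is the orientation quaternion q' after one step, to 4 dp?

q⊗(0,ω) = (1.4532768, -0.7535194, 1.0932391, -0.2739073)
q + ½dt·q⊗(0,ω), renormalized = (-0.0871, 0.5695, 0.5328, -0.6198)

q' = (-0.0871, 0.5695, 0.5328, -0.6198)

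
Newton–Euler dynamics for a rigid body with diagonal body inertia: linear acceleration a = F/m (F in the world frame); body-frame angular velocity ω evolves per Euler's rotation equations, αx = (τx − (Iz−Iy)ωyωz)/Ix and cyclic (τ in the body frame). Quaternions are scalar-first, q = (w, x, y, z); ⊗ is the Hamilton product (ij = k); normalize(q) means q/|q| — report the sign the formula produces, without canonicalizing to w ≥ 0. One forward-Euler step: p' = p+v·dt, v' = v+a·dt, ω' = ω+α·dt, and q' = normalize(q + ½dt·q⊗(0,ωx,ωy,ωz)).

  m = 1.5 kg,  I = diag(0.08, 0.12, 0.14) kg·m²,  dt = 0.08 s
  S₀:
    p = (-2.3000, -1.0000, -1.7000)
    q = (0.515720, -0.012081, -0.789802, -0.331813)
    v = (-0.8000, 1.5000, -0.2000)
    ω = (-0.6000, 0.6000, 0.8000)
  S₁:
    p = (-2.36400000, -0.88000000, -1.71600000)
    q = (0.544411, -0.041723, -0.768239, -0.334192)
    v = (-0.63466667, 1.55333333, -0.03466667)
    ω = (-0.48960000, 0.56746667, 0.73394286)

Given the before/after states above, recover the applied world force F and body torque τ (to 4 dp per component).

Δω = ω₁−ω₀ = (0.11040000, -0.03253333, -0.06605714)
precession coupling = (0.0096, 0.0288, -0.0144)
τ = I·(Δω/dt) + ω₀×(Iω₀) = (0.1200, -0.0200, -0.1300)
v₁ − v₀ = (0.16533333, 0.05333333, 0.16533333)
applied force F = (3.1000, 1.0000, 3.1000)

F = (3.1000, 1.0000, 3.1000)
τ = (0.1200, -0.0200, -0.1300)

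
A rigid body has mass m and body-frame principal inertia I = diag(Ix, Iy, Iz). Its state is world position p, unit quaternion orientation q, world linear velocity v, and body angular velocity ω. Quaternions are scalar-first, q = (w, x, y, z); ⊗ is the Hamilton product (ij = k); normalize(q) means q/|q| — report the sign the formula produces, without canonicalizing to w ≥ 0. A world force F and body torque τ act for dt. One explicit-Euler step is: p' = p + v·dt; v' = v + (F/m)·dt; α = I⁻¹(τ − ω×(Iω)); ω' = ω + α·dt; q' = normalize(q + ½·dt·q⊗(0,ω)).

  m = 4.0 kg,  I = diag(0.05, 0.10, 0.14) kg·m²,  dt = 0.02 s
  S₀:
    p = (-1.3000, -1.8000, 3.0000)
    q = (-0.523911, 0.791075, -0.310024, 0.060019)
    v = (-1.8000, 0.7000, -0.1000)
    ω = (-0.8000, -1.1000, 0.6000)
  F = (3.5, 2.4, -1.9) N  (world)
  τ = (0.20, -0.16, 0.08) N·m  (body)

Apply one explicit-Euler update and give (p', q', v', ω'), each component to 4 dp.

p' = (-1.3360, -1.7860, 2.9980)
q' = (-0.5213, 0.7940, -0.3095, 0.0457)
v' = (-1.7825, 0.7120, -0.1095)
ω' = (-0.7094, -1.1406, 0.6051)

p' = p + v·dt = (-1.3360, -1.7860, 2.9980)
new velocity v' = (-1.7825, 0.7120, -0.1095)
ω×(Iω) gyroscopic = (-0.0264, 0.0432, 0.0440)
(τ − ω×Iω)/I = (4.5280, -2.0320, 0.2571)
ω + α·dt = (-0.7094, -1.1406, 0.6051)
q⊗(0,ω) = (0.2558222, 0.2991353, 0.0536419, -1.4325483)
updated quaternion q' = (-0.5213, 0.7940, -0.3095, 0.0457)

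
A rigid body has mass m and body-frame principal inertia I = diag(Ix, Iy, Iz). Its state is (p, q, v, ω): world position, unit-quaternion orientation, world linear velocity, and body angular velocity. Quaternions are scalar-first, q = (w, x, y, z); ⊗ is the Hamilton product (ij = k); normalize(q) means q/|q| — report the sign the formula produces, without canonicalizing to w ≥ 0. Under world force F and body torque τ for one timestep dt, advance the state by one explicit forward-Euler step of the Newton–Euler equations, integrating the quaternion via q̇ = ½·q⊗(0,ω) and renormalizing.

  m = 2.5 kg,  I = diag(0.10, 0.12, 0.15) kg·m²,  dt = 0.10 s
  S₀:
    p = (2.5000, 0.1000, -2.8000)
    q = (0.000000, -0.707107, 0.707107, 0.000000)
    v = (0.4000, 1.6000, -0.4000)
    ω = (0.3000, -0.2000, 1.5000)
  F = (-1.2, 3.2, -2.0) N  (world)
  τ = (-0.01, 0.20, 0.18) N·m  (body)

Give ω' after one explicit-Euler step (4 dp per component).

ω' = (0.2990, -0.0146, 1.6208)

precession coupling ω×(Iω) = (-0.0090, -0.0225, -0.0012)
angular accel α = (-0.0100, 1.8542, 1.2080)
new body rate ω' = (0.2990, -0.0146, 1.6208)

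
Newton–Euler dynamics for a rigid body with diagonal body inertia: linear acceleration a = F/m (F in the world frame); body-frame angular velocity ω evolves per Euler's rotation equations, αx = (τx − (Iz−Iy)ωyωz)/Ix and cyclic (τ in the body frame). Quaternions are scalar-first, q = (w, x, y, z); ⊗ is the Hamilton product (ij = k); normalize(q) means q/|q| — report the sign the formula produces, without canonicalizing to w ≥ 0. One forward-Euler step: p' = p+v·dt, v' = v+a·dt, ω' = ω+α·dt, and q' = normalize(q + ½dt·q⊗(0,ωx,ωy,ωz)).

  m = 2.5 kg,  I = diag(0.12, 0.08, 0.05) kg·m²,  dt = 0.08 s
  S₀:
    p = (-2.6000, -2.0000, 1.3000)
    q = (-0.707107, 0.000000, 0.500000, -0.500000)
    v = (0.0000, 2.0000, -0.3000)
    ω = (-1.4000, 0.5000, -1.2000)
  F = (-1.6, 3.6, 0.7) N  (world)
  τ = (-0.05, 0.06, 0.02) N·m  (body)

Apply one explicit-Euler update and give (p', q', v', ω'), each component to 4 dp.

p' = (-2.6000, -1.8400, 1.2760)
q' = (-0.7390, 0.0255, 0.5124, -0.4368)
v' = (-0.0512, 2.1152, -0.2776)
ω' = (-1.4453, 0.4424, -1.2128)

(τ − ω×Iω)/I = (-0.5667, -0.7200, -0.1600)
new body rate ω' = (-1.4453, 0.4424, -1.2128)
q⊗(0,ω) = (-0.8500000, 0.6399498, 0.3464465, 1.5485284)
updated quaternion q' = (-0.7390, 0.0255, 0.5124, -0.4368)
p + v·dt = (-2.6000, -1.8400, 1.2760)
v + (F/m)dt = (-0.0512, 2.1152, -0.2776)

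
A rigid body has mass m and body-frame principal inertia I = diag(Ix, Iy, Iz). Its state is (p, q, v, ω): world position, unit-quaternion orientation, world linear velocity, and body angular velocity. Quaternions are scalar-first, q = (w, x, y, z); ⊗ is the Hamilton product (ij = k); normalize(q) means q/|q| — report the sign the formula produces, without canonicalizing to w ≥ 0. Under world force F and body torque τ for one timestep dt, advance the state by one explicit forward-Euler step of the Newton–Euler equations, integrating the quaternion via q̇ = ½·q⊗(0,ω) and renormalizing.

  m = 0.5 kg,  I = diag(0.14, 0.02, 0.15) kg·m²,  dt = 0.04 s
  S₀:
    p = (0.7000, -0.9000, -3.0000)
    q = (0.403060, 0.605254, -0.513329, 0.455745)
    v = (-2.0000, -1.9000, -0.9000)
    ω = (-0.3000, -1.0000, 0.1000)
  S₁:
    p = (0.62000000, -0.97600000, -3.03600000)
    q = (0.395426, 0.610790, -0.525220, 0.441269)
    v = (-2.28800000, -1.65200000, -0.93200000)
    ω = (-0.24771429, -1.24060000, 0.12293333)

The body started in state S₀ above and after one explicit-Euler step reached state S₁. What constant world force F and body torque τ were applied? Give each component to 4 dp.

F = (-3.6000, 3.1000, -0.4000)
τ = (0.1700, -0.1200, 0.0500)

v₁ − v₀ = (-0.28800000, 0.24800000, -0.03200000)
m·(v₁−v₀)/dt = (-3.6000, 3.1000, -0.4000)
ω₁ − ω₀ = (0.05228571, -0.24060000, 0.02293333)
precession coupling = (-0.0130, 0.0003, -0.0360)
I·α + gyro = (0.1700, -0.1200, 0.0500)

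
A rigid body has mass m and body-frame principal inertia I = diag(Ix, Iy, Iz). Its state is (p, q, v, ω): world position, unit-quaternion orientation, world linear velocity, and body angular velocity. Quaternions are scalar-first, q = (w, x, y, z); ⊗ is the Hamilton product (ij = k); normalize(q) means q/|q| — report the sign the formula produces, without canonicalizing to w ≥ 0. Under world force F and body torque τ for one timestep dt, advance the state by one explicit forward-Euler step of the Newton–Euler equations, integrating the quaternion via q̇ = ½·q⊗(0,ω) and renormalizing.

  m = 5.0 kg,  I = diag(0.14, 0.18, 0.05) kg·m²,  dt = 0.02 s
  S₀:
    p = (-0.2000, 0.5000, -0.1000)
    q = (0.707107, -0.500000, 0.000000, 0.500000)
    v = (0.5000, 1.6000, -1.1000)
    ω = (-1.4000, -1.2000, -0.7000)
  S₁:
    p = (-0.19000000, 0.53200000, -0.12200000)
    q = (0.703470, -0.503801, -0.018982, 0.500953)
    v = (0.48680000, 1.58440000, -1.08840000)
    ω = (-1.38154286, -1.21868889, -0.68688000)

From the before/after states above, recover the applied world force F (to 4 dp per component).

Δv = v₁−v₀ = (-0.01320000, -0.01560000, 0.01160000)
m·(v₁−v₀)/dt = (-3.3000, -3.9000, 2.9000)

F = (-3.3000, -3.9000, 2.9000)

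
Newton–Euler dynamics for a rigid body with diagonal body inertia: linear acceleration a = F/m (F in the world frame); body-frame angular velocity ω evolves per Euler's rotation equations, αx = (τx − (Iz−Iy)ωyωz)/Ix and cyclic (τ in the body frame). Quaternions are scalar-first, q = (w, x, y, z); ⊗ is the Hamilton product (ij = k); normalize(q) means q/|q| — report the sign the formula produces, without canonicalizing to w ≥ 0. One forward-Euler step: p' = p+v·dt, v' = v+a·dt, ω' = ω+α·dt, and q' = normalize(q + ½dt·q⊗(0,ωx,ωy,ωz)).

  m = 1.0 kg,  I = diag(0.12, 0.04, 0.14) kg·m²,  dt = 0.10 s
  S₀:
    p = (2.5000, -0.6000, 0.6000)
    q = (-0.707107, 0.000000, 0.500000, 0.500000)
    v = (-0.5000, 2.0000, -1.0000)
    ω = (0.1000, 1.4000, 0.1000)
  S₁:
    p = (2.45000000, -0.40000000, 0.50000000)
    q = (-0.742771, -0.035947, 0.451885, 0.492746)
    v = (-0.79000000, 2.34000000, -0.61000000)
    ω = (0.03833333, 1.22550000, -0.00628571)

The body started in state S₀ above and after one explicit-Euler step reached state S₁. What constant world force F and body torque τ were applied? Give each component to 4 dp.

F = (-2.9000, 3.4000, 3.9000)
τ = (-0.0600, -0.0700, -0.1600)

ω₁ − ω₀ = (-0.06166667, -0.17450000, -0.10628571)
τ = I·(Δω/dt) + ω₀×(Iω₀) = (-0.0600, -0.0700, -0.1600)
v₁ − v₀ = (-0.29000000, 0.34000000, 0.39000000)
F = m·Δv/dt = (-2.9000, 3.4000, 3.9000)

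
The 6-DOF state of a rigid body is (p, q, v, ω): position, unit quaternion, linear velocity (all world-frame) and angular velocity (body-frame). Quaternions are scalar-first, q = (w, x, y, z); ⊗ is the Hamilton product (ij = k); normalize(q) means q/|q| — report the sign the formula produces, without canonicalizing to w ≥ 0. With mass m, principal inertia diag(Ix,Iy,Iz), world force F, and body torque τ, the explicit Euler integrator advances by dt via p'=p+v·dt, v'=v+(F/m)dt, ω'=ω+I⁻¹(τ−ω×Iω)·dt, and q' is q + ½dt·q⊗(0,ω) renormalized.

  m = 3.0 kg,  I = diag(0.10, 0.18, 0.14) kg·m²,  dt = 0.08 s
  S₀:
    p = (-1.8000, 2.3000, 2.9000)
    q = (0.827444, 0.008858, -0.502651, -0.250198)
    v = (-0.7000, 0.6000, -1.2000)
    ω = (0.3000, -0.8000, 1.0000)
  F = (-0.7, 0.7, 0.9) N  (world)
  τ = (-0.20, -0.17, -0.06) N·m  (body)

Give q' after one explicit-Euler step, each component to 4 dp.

2q̇ = q⊗(0,ω) = (-0.1545802, -0.4545762, -0.7458726, 0.9711529)
q + ½dt·q⊗(0,ω), renormalized = (0.8201, -0.0093, -0.5318, -0.2111)

q' = (0.8201, -0.0093, -0.5318, -0.2111)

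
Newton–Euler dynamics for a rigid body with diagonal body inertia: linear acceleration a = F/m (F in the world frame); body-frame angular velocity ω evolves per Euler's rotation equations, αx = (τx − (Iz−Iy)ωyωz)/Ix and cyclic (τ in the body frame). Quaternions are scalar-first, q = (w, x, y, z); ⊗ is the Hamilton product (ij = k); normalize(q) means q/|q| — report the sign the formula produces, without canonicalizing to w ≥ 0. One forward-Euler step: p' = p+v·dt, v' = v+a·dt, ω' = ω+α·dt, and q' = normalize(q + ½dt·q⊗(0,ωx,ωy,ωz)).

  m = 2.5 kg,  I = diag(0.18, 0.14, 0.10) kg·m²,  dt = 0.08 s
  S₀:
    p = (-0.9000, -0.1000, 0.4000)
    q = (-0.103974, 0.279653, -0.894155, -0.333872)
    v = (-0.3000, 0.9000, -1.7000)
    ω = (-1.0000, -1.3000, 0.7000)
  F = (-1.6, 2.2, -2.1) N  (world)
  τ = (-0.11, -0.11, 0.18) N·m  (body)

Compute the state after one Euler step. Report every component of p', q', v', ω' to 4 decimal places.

p' = p + v·dt = (-0.9240, -0.0280, 0.2640)
v' = v + a·dt = (-0.3512, 0.9704, -1.7672)
α = I⁻¹(τ − ω×Iω) = (-0.8133, -0.3857, 2.3200)
new body rate ω' = (-1.0651, -1.3309, 0.8856)
Hamilton product q⊗(0,ω) = (-0.6490381, -0.9559681, 0.2732811, -1.3304857)
updated quaternion q' = (-0.1296, 0.2408, -0.8810, -0.3861)

p' = (-0.9240, -0.0280, 0.2640)
q' = (-0.1296, 0.2408, -0.8810, -0.3861)
v' = (-0.3512, 0.9704, -1.7672)
ω' = (-1.0651, -1.3309, 0.8856)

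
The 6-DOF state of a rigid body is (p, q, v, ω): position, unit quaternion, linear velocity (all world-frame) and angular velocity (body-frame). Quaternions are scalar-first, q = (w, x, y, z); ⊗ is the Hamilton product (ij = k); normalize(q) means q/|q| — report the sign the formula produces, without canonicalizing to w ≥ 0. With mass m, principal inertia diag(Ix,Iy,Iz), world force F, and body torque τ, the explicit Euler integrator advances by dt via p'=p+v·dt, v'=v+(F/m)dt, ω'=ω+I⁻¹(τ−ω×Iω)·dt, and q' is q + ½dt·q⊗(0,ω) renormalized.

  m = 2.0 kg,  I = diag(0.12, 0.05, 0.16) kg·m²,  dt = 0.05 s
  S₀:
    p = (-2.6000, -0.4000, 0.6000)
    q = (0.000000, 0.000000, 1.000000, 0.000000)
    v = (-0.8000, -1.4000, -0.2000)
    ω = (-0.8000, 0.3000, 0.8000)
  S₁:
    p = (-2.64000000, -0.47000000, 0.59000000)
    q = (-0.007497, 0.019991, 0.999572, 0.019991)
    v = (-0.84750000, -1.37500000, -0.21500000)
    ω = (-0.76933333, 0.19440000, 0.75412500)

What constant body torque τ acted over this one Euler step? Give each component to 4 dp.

ω₁ − ω₀ = (0.03066667, -0.10560000, -0.04587500)
precession coupling = (0.0264, 0.0256, 0.0168)
I·α + gyro = (0.1000, -0.0800, -0.1300)

τ = (0.1000, -0.0800, -0.1300)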